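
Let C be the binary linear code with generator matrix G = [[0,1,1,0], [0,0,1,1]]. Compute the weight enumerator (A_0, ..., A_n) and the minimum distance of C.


Weight distribution: A_0 = 1, A_2 = 3. Minimum distance d = 2.

Enumerate all 2^2 = 4 messages m ∈ F_2^2.
For each, compute codeword c = mG in F_2^4, then tally its weight.
  m = 00 → c = 0000, weight = 0.
  m = 10 → c = 0110, weight = 2.
  m = 01 → c = 0011, weight = 2.
  m = 11 → c = 0101, weight = 2.
Tally weights:
  weight 0: 1 codewords.
  weight 2: 3 codewords.
Minimum distance d = smallest w > 0 with A_w > 0 = 2.
Sanity: Σ A_w = 4 = 2^2 = 4 ✓.


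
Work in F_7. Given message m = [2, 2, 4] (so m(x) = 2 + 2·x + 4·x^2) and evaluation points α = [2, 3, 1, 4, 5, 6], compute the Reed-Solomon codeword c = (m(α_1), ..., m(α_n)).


c = [1, 2, 1, 4, 0, 4]

Message polynomial: m(x) = 2 + 2·x + 4·x^2 (mod 7).
For each evaluation point α_i, compute m(α_i) mod 7:
  α_1 = 2: Horner steps 4 → 3 → 1, so m(2) = 1.
  α_2 = 3: Horner steps 4 → 0 → 2, so m(3) = 2.
  α_3 = 1: Horner steps 4 → 6 → 1, so m(1) = 1.
  α_4 = 4: Horner steps 4 → 4 → 4, so m(4) = 4.
  α_5 = 5: Horner steps 4 → 1 → 0, so m(5) = 0.
  α_6 = 6: Horner steps 4 → 5 → 4, so m(6) = 4.
Codeword c = [1, 2, 1, 4, 0, 4] ∈ F_7^6.


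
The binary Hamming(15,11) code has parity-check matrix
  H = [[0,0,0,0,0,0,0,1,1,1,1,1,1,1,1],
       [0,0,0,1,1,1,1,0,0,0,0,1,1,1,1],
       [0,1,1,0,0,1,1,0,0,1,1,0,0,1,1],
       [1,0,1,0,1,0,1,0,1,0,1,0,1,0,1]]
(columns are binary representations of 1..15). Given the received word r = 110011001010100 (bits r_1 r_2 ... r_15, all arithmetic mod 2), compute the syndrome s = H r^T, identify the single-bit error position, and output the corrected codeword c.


s = (1, 1, 1, 1)^T, error position = 15, corrected codeword c = 110011001010101

Compute s = H r^T mod 2 one row at a time:
  s_1 = 0 + 1 + 0 + 1 + 0 + 1 + 0 + 0 = 3 ≡ 1 (mod 2).
  s_2 = 0 + 1 + 1 + 0 + 0 + 1 + 0 + 0 = 3 ≡ 1 (mod 2).
  s_3 = 1 + 0 + 1 + 0 + 0 + 1 + 0 + 0 = 3 ≡ 1 (mod 2).
  s_4 = 1 + 0 + 1 + 0 + 1 + 1 + 1 + 0 = 5 ≡ 1 (mod 2).
s = (1, 1, 1, 1)^T — this equals column 15 of H (binary 1111), so error is at position 15.
Correct: flip bit 15 of r = 110011001010100 to get c = 110011001010101.


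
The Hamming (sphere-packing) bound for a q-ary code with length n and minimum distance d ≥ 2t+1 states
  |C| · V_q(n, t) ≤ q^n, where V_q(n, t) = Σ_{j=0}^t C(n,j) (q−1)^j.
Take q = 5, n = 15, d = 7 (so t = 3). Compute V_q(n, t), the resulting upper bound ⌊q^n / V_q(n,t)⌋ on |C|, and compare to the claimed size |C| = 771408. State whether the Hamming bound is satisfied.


V_q(n, t) = 30861, q^n = 30517578125, Hamming bound = 988871, |C| = 771408 ≤ bound (satisfied).

Step 1: Compute V_q(n, t) = Σ_{j=0}^3 C(n, j) (q−1)^j.
  j = 0: C(15,0)·(4)^0 = 1·1 = 1.
  j = 1: C(15,1)·(4)^1 = 15·4 = 60.
  j = 2: C(15,2)·(4)^2 = 105·16 = 1680.
  j = 3: C(15,3)·(4)^3 = 455·64 = 29120.
  V_q(n, t) = 1 + 60 + 1680 + 29120 = 30861.
Step 2: q^n = 5^15 = 30517578125.
Step 3: Hamming bound ⌊q^n / V_q(n,t)⌋ = ⌊30517578125/30861⌋ = 988871.
Step 4: Compare |C| = 771408 to 988871: satisfied.
The claimed |C| lies below the Hamming bound.


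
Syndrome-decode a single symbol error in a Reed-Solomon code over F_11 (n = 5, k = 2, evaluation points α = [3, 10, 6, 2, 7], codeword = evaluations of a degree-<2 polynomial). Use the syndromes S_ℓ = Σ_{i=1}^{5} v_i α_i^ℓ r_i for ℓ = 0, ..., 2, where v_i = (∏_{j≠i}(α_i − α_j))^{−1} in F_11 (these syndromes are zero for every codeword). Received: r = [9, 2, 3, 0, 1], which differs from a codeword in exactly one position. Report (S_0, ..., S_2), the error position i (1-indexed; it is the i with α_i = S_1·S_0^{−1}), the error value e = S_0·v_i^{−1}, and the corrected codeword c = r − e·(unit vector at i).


S = (7, 4, 7), error at position 2, error magnitude e = 7, c = [9, 6, 3, 0, 1].

Step 1: column multipliers v_i = (∏_{j≠i}(α_i − α_j))^{−1} mod 11.
  i = 1 (α = 3): (3−10)(3−6)(3−2)(3−7) = (−7)·(−3)·1·(−4) = −84 ≡ 4, so v_1 = 4^{−1} = 3 (mod 11).
  i = 2 (α = 10): (10−3)(10−6)(10−2)(10−7) = 7·4·8·3 = 672 ≡ 1, so v_2 = 1^{−1} = 1 (mod 11).
  i = 3 (α = 6): (6−3)(6−10)(6−2)(6−7) = 3·(−4)·4·(−1) = 48 ≡ 4, so v_3 = 4^{−1} = 3 (mod 11).
  i = 4 (α = 2): (2−3)(2−10)(2−6)(2−7) = (−1)·(−8)·(−4)·(−5) = 160 ≡ 6, so v_4 = 6^{−1} = 2 (mod 11).
  i = 5 (α = 7): (7−3)(7−10)(7−6)(7−2) = 4·(−3)·1·5 = −60 ≡ 6, so v_5 = 6^{−1} = 2 (mod 11).
  v = [3, 1, 3, 2, 2].
Step 2: syndromes of r = [9, 2, 3, 0, 1] (all sums mod 11).
  S_0 = Σ v_i r_i = 3·9 + 1·2 + 3·3 + 2·0 + 2·1 = 40 ≡ 7.
  S_1 = Σ v_i α_i r_i = 3·3·9 + 1·10·2 + 3·6·3 + 2·2·0 + 2·7·1 = 169 ≡ 4.
  α_i^2 mod 11 = [9, 1, 3, 4, 5].
  S_2 = Σ v_i α_i^2 r_i = 3·9·9 + 1·1·2 + 3·3·3 + 2·4·0 + 2·5·1 = 282 ≡ 7.
  S = (7, 4, 7) ≠ 0, so r is not a codeword (an error is present).
Step 3: locate the error. For a single error e at position i, S_ℓ = v_i·e·α_i^ℓ, so α_err = S_1/S_0.
  S_0^{−1} = 7^{−1} = 8 (mod 11), so α_err = 4·8 = 32 ≡ 10 = α_2. Error position i = 2.
  Consistency check: S_2/S_1 = 7·3 = 21 ≡ 10 = α_err ✓ (single-error assumption holds).
Step 4: error magnitude e = S_0/v_2 = S_0·∏_{j≠2}(α_2 − α_j) = 7·1 = 7 ≡ 7 (mod 11).
Step 5: correct position 2: c_2 = r_2 − e = 2 − 7 ≡ 6 (mod 11). Hence c = [9, 6, 3, 0, 1].
  Check: interpolating c through the α_i gives m(x) = 4 + 9·x (degree < 2) with m(α_i) = c_i for every i, so c is indeed a codeword.


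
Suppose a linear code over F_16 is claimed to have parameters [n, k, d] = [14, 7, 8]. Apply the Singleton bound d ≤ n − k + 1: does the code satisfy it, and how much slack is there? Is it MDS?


Singleton RHS = n − k + 1 = 8, slack = 0, bound satisfied, MDS.

Singleton bound: d ≤ n − k + 1.
Here n = 14, k = 7, so n − k + 1 = 8.
Given d = 8, check d ≤ 8: YES.
Slack = (n − k + 1) − d = 0.
The code is MDS (slack = 0).
Description: the claimed parameters are [14, 7, 8]_16; such a code would be MDS (meets Singleton bound).


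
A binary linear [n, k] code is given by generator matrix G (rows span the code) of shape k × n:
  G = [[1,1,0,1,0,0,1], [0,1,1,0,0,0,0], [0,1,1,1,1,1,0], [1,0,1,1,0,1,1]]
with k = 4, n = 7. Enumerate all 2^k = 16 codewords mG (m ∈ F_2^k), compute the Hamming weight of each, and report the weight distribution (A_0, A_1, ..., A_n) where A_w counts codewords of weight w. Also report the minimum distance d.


Weight distribution: A_0 = 1, A_1 = 1, A_2 = 2, A_3 = 2, A_4 = 5, A_5 = 5. Minimum distance d = 1.

Enumerate all 2^4 = 16 messages m ∈ F_2^4.
For each, compute codeword c = mG in F_2^7, then tally its weight.
  m = 0000 → c = 0000000, weight = 0.
  m = 1000 → c = 1101001, weight = 4.
  m = 0100 → c = 0110000, weight = 2.
  m = 1100 → c = 1011001, weight = 4.
  m = 0010 → c = 0111110, weight = 5.
  m = 1010 → c = 1010111, weight = 5.
  m = 0110 → c = 0001110, weight = 3.
  m = 1110 → c = 1100111, weight = 5.
  m = 0001 → c = 1011011, weight = 5.
  m = 1001 → c = 0110010, weight = 3.
  m = 0101 → c = 1101011, weight = 5.
  m = 1101 → c = 0000010, weight = 1.
  m = 0011 → c = 1100101, weight = 4.
  m = 1011 → c = 0001100, weight = 2.
  m = 0111 → c = 1010101, weight = 4.
  m = 1111 → c = 0111100, weight = 4.
Tally weights:
  weight 0: 1 codewords.
  weight 1: 1 codewords.
  weight 2: 2 codewords.
  weight 3: 2 codewords.
  weight 4: 5 codewords.
  weight 5: 5 codewords.
Minimum distance d = smallest w > 0 with A_w > 0 = 1.
Sanity: Σ A_w = 16 = 2^4 = 16 ✓.


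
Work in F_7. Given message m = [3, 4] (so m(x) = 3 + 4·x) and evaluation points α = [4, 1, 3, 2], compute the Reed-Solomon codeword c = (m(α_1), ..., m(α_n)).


c = [5, 0, 1, 4]

Message polynomial: m(x) = 3 + 4·x (mod 7).
For each evaluation point α_i, compute m(α_i) mod 7:
  α_1 = 4: Horner steps 4 → 5, so m(4) = 5.
  α_2 = 1: Horner steps 4 → 0, so m(1) = 0.
  α_3 = 3: Horner steps 4 → 1, so m(3) = 1.
  α_4 = 2: Horner steps 4 → 4, so m(2) = 4.
Codeword c = [5, 0, 1, 4] ∈ F_7^4.


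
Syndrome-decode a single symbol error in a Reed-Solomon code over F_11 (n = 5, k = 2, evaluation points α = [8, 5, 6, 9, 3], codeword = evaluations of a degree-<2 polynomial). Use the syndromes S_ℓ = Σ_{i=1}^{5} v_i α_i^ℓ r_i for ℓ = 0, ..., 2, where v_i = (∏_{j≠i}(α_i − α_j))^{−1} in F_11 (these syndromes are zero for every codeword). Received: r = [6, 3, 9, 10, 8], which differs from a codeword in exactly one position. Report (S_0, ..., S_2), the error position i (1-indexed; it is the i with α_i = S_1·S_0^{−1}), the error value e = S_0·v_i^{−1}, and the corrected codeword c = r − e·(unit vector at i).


S = (1, 5, 3), error at position 2, error magnitude e = 9, c = [6, 5, 9, 10, 8].

Step 1: column multipliers v_i = (∏_{j≠i}(α_i − α_j))^{−1} mod 11.
  i = 1 (α = 8): (8−5)(8−6)(8−9)(8−3) = 3·2·(−1)·5 = −30 ≡ 3, so v_1 = 3^{−1} = 4 (mod 11).
  i = 2 (α = 5): (5−8)(5−6)(5−9)(5−3) = (−3)·(−1)·(−4)·2 = −24 ≡ 9, so v_2 = 9^{−1} = 5 (mod 11).
  i = 3 (α = 6): (6−8)(6−5)(6−9)(6−3) = (−2)·1·(−3)·3 = 18 ≡ 7, so v_3 = 7^{−1} = 8 (mod 11).
  i = 4 (α = 9): (9−8)(9−5)(9−6)(9−3) = 1·4·3·6 = 72 ≡ 6, so v_4 = 6^{−1} = 2 (mod 11).
  i = 5 (α = 3): (3−8)(3−5)(3−6)(3−9) = (−5)·(−2)·(−3)·(−6) = 180 ≡ 4, so v_5 = 4^{−1} = 3 (mod 11).
  v = [4, 5, 8, 2, 3].
Step 2: syndromes of r = [6, 3, 9, 10, 8] (all sums mod 11).
  S_0 = Σ v_i r_i = 4·6 + 5·3 + 8·9 + 2·10 + 3·8 = 155 ≡ 1.
  S_1 = Σ v_i α_i r_i = 4·8·6 + 5·5·3 + 8·6·9 + 2·9·10 + 3·3·8 = 951 ≡ 5.
  α_i^2 mod 11 = [9, 3, 3, 4, 9].
  S_2 = Σ v_i α_i^2 r_i = 4·9·6 + 5·3·3 + 8·3·9 + 2·4·10 + 3·9·8 = 773 ≡ 3.
  S = (1, 5, 3) ≠ 0, so r is not a codeword (an error is present).
Step 3: locate the error. For a single error e at position i, S_ℓ = v_i·e·α_i^ℓ, so α_err = S_1/S_0.
  S_0^{−1} = 1^{−1} = 1 (mod 11), so α_err = 5·1 = 5 ≡ 5 = α_2. Error position i = 2.
  Consistency check: S_2/S_1 = 3·9 = 27 ≡ 5 = α_err ✓ (single-error assumption holds).
Step 4: error magnitude e = S_0/v_2 = S_0·∏_{j≠2}(α_2 − α_j) = 1·9 = 9 ≡ 9 (mod 11).
Step 5: correct position 2: c_2 = r_2 − e = 3 − 9 ≡ 5 (mod 11). Hence c = [6, 5, 9, 10, 8].
  Check: interpolating c through the α_i gives m(x) = 7 + 4·x (degree < 2) with m(α_i) = c_i for every i, so c is indeed a codeword.


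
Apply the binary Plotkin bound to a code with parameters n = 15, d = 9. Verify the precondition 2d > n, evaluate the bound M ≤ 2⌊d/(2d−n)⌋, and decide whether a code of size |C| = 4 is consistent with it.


Plotkin bound M ≤ 6; given |C| = 4 ≤ bound (satisfied).

Check applicability: 2d = 18, n = 15.
2d − n = 3 > 0, so Plotkin applies.
Compute d/(2d−n) = 9/3 ≈ 3.0000.
⌊d/(2d−n)⌋ = 3.
Plotkin bound: M ≤ 2·3 = 6.
Given |C| = 4, check: satisfied.
This |C| is below the Plotkin bound.


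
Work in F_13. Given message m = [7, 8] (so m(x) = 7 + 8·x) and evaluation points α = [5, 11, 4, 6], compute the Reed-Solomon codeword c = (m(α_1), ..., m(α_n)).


c = [8, 4, 0, 3]

Message polynomial: m(x) = 7 + 8·x (mod 13).
For each evaluation point α_i, compute m(α_i) mod 13:
  α_1 = 5: Horner steps 8 → 8, so m(5) = 8.
  α_2 = 11: Horner steps 8 → 4, so m(11) = 4.
  α_3 = 4: Horner steps 8 → 0, so m(4) = 0.
  α_4 = 6: Horner steps 8 → 3, so m(6) = 3.
Codeword c = [8, 4, 0, 3] ∈ F_13^4.


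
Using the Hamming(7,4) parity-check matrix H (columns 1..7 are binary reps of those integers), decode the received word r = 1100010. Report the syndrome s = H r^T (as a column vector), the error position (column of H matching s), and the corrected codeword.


s = (1, 0, 1)^T, error position = 5, corrected codeword c = 1100110

Compute s = H r^T mod 2 one row at a time:
  s_1 = 0 + 0 + 1 + 0 = 1 ≡ 1 (mod 2).
  s_2 = 1 + 0 + 1 + 0 = 2 ≡ 0 (mod 2).
  s_3 = 1 + 0 + 0 + 0 = 1 ≡ 1 (mod 2).
s = (1, 0, 1)^T — this equals column 5 of H (binary 101), so error is at position 5.
Correct: flip bit 5 of r = 1100010 to get c = 1100110.


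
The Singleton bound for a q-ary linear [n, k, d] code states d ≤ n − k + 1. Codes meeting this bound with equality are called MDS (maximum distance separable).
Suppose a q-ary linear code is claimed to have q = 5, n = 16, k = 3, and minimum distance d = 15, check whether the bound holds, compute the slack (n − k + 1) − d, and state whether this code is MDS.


Singleton RHS = n − k + 1 = 14, slack = -1, bound violated (no such code; not MDS).

Singleton bound: d ≤ n − k + 1.
Here n = 16, k = 3, so n − k + 1 = 14.
Given d = 15, check d ≤ 14: NO.
Slack = (n − k + 1) − d = -1.
The slack is negative: d = 15 exceeds n − k + 1 = 14 by 1, so the Singleton bound is violated and no linear [16, 3, 15]_5 code can exist. In particular it is not MDS (MDS requires d = n − k + 1 exactly).
Description: the claimed parameters are [16, 3, 15]_5; such a code would be impossible (violates the Singleton bound).


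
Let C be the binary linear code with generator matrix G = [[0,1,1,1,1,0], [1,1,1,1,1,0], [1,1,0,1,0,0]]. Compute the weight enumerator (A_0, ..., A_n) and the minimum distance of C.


Weight distribution: A_0 = 1, A_1 = 1, A_2 = 2, A_3 = 2, A_4 = 1, A_5 = 1. Minimum distance d = 1.

Enumerate all 2^3 = 8 messages m ∈ F_2^3.
For each, compute codeword c = mG in F_2^6, then tally its weight.
  m = 000 → c = 000000, weight = 0.
  m = 100 → c = 011110, weight = 4.
  m = 010 → c = 111110, weight = 5.
  m = 110 → c = 100000, weight = 1.
  m = 001 → c = 110100, weight = 3.
  m = 101 → c = 101010, weight = 3.
  m = 011 → c = 001010, weight = 2.
  m = 111 → c = 010100, weight = 2.
Tally weights:
  weight 0: 1 codewords.
  weight 1: 1 codewords.
  weight 2: 2 codewords.
  weight 3: 2 codewords.
  weight 4: 1 codewords.
  weight 5: 1 codewords.
Minimum distance d = smallest w > 0 with A_w > 0 = 1.
Sanity: Σ A_w = 8 = 2^3 = 8 ✓.


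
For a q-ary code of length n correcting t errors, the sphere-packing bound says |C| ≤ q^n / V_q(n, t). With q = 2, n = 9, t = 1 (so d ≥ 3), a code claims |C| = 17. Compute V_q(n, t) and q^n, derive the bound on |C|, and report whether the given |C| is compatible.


V_q(n, t) = 10, q^n = 512, Hamming bound = 51, |C| = 17 ≤ bound (satisfied).

Step 1: Compute V_q(n, t) = Σ_{j=0}^1 C(n, j) (q−1)^j.
  j = 0: C(9,0)·(1)^0 = 1·1 = 1.
  j = 1: C(9,1)·(1)^1 = 9·1 = 9.
  V_q(n, t) = 1 + 9 = 10.
Step 2: q^n = 2^9 = 512.
Step 3: Hamming bound ⌊q^n / V_q(n,t)⌋ = ⌊512/10⌋ = 51.
Step 4: Compare |C| = 17 to 51: satisfied.
The claimed |C| lies below the Hamming bound.


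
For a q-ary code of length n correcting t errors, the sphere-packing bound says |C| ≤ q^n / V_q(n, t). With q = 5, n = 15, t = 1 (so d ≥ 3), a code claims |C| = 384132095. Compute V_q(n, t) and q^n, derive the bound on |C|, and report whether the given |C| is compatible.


V_q(n, t) = 61, q^n = 30517578125, Hamming bound = 500288165, |C| = 384132095 ≤ bound (satisfied).

Step 1: Compute V_q(n, t) = Σ_{j=0}^1 C(n, j) (q−1)^j.
  j = 0: C(15,0)·(4)^0 = 1·1 = 1.
  j = 1: C(15,1)·(4)^1 = 15·4 = 60.
  V_q(n, t) = 1 + 60 = 61.
Step 2: q^n = 5^15 = 30517578125.
Step 3: Hamming bound ⌊q^n / V_q(n,t)⌋ = ⌊30517578125/61⌋ = 500288165.
Step 4: Compare |C| = 384132095 to 500288165: satisfied.
The claimed |C| lies below the Hamming bound.


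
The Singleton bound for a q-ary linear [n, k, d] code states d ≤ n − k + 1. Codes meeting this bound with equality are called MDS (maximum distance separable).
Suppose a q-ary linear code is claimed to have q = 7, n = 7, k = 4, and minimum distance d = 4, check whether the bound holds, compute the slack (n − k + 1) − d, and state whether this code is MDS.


Singleton RHS = n − k + 1 = 4, slack = 0, bound satisfied, MDS.

Singleton bound: d ≤ n − k + 1.
Here n = 7, k = 4, so n − k + 1 = 4.
Given d = 4, check d ≤ 4: YES.
Slack = (n − k + 1) − d = 0.
The code is MDS (slack = 0).
Description: the claimed parameters are [7, 4, 4]_7; such a code would be MDS (meets Singleton bound).


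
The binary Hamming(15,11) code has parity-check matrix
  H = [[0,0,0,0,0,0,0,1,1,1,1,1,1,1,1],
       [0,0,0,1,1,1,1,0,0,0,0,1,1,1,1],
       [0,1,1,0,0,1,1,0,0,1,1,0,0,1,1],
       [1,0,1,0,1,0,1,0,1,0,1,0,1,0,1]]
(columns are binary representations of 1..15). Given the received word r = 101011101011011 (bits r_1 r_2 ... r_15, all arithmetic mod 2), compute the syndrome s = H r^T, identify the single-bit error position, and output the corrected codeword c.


s = (1, 0, 0, 1)^T, error position = 9, corrected codeword c = 101011100011011

Compute s = H r^T mod 2 one row at a time:
  s_1 = 0 + 1 + 0 + 1 + 1 + 0 + 1 + 1 = 5 ≡ 1 (mod 2).
  s_2 = 0 + 1 + 1 + 1 + 1 + 0 + 1 + 1 = 6 ≡ 0 (mod 2).
  s_3 = 0 + 1 + 1 + 1 + 0 + 1 + 1 + 1 = 6 ≡ 0 (mod 2).
  s_4 = 1 + 1 + 1 + 1 + 1 + 1 + 0 + 1 = 7 ≡ 1 (mod 2).
s = (1, 0, 0, 1)^T — this equals column 9 of H (binary 1001), so error is at position 9.
Correct: flip bit 9 of r = 101011101011011 to get c = 101011100011011.


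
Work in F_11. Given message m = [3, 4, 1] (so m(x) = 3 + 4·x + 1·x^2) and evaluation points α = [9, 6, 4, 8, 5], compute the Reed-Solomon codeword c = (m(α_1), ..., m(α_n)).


c = [10, 8, 2, 0, 4]

Message polynomial: m(x) = 3 + 4·x + 1·x^2 (mod 11).
For each evaluation point α_i, compute m(α_i) mod 11:
  α_1 = 9: Horner steps 1 → 2 → 10, so m(9) = 10.
  α_2 = 6: Horner steps 1 → 10 → 8, so m(6) = 8.
  α_3 = 4: Horner steps 1 → 8 → 2, so m(4) = 2.
  α_4 = 8: Horner steps 1 → 1 → 0, so m(8) = 0.
  α_5 = 5: Horner steps 1 → 9 → 4, so m(5) = 4.
Codeword c = [10, 8, 2, 0, 4] ∈ F_11^5.


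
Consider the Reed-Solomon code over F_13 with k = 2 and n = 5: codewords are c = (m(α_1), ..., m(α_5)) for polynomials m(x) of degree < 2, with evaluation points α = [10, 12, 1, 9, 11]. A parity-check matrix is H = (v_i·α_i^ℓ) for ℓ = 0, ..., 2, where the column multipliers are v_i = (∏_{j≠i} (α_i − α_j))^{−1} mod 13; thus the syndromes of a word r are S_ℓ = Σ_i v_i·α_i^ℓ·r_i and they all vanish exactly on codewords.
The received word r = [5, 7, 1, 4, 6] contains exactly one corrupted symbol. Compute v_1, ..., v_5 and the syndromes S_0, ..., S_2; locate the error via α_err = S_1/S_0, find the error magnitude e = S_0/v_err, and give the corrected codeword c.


S = (6, 6, 6), error at position 3, error magnitude e = 5, c = [5, 7, 9, 4, 6].

Step 1: column multipliers v_i = (∏_{j≠i}(α_i − α_j))^{−1} mod 13.
  i = 1 (α = 10): (10−12)(10−1)(10−9)(10−11) = (−2)·9·1·(−1) = 18 ≡ 5, so v_1 = 5^{−1} = 8 (mod 13).
  i = 2 (α = 12): (12−10)(12−1)(12−9)(12−11) = 2·11·3·1 = 66 ≡ 1, so v_2 = 1^{−1} = 1 (mod 13).
  i = 3 (α = 1): (1−10)(1−12)(1−9)(1−11) = (−9)·(−11)·(−8)·(−10) = 7920 ≡ 3, so v_3 = 3^{−1} = 9 (mod 13).
  i = 4 (α = 9): (9−10)(9−12)(9−1)(9−11) = (−1)·(−3)·8·(−2) = −48 ≡ 4, so v_4 = 4^{−1} = 10 (mod 13).
  i = 5 (α = 11): (11−10)(11−12)(11−1)(11−9) = 1·(−1)·10·2 = −20 ≡ 6, so v_5 = 6^{−1} = 11 (mod 13).
  v = [8, 1, 9, 10, 11].
Step 2: syndromes of r = [5, 7, 1, 4, 6] (all sums mod 13).
  S_0 = Σ v_i r_i = 8·5 + 1·7 + 9·1 + 10·4 + 11·6 = 162 ≡ 6.
  S_1 = Σ v_i α_i r_i = 8·10·5 + 1·12·7 + 9·1·1 + 10·9·4 + 11·11·6 = 1579 ≡ 6.
  α_i^2 mod 13 = [9, 1, 1, 3, 4].
  S_2 = Σ v_i α_i^2 r_i = 8·9·5 + 1·1·7 + 9·1·1 + 10·3·4 + 11·4·6 = 760 ≡ 6.
  S = (6, 6, 6) ≠ 0, so r is not a codeword (an error is present).
Step 3: locate the error. For a single error e at position i, S_ℓ = v_i·e·α_i^ℓ, so α_err = S_1/S_0.
  S_0^{−1} = 6^{−1} = 11 (mod 13), so α_err = 6·11 = 66 ≡ 1 = α_3. Error position i = 3.
  Consistency check: S_2/S_1 = 6·11 = 66 ≡ 1 = α_err ✓ (single-error assumption holds).
Step 4: error magnitude e = S_0/v_3 = S_0·∏_{j≠3}(α_3 − α_j) = 6·3 = 18 ≡ 5 (mod 13).
Step 5: correct position 3: c_3 = r_3 − e = 1 − 5 ≡ 9 (mod 13). Hence c = [5, 7, 9, 4, 6].
  Check: interpolating c through the α_i gives m(x) = 8 + 1·x (degree < 2) with m(α_i) = c_i for every i, so c is indeed a codeword.


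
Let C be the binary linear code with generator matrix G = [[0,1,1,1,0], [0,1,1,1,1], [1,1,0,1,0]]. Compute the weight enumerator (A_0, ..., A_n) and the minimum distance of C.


Weight distribution: A_0 = 1, A_1 = 1, A_2 = 1, A_3 = 3, A_4 = 2. Minimum distance d = 1.

Enumerate all 2^3 = 8 messages m ∈ F_2^3.
For each, compute codeword c = mG in F_2^5, then tally its weight.
  m = 000 → c = 00000, weight = 0.
  m = 100 → c = 01110, weight = 3.
  m = 010 → c = 01111, weight = 4.
  m = 110 → c = 00001, weight = 1.
  m = 001 → c = 11010, weight = 3.
  m = 101 → c = 10100, weight = 2.
  m = 011 → c = 10101, weight = 3.
  m = 111 → c = 11011, weight = 4.
Tally weights:
  weight 0: 1 codewords.
  weight 1: 1 codewords.
  weight 2: 1 codewords.
  weight 3: 3 codewords.
  weight 4: 2 codewords.
Minimum distance d = smallest w > 0 with A_w > 0 = 1.
Sanity: Σ A_w = 8 = 2^3 = 8 ✓.


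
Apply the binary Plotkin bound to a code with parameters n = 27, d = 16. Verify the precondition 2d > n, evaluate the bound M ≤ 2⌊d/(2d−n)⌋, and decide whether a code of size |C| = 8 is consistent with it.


Plotkin bound M ≤ 6; given |C| = 8 > bound (violated).

Check applicability: 2d = 32, n = 27.
2d − n = 5 > 0, so Plotkin applies.
Compute d/(2d−n) = 16/5 ≈ 3.2000.
⌊d/(2d−n)⌋ = 3.
Plotkin bound: M ≤ 2·3 = 6.
Given |C| = 8, check: VIOLATED.
This |C| is above the Plotkin bound, so no binary code with n = 27, d = 16 and 8 codewords exists.


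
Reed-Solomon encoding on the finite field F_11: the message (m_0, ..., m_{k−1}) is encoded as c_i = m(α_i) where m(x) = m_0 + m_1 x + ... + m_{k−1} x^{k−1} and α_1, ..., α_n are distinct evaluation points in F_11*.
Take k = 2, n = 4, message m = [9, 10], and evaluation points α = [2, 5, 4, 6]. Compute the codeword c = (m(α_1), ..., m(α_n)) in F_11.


c = [7, 4, 5, 3]

Message polynomial: m(x) = 9 + 10·x (mod 11).
For each evaluation point α_i, compute m(α_i) mod 11:
  α_1 = 2: Horner steps 10 → 7, so m(2) = 7.
  α_2 = 5: Horner steps 10 → 4, so m(5) = 4.
  α_3 = 4: Horner steps 10 → 5, so m(4) = 5.
  α_4 = 6: Horner steps 10 → 3, so m(6) = 3.
Codeword c = [7, 4, 5, 3] ∈ F_11^4.


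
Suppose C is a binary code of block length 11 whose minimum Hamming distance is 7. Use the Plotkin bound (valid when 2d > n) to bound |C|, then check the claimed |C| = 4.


Plotkin bound M ≤ 4; given |C| = 4 ≤ bound (satisfied).

Check applicability: 2d = 14, n = 11.
2d − n = 3 > 0, so Plotkin applies.
Compute d/(2d−n) = 7/3 ≈ 2.3333.
⌊d/(2d−n)⌋ = 2.
Plotkin bound: M ≤ 2·2 = 4.
Given |C| = 4, check: satisfied.
This |C| is at the Plotkin bound.


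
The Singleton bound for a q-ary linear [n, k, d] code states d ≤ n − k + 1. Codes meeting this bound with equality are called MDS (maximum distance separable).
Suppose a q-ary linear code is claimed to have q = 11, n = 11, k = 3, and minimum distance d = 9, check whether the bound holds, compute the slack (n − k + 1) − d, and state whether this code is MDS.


Singleton RHS = n − k + 1 = 9, slack = 0, bound satisfied, MDS.

Singleton bound: d ≤ n − k + 1.
Here n = 11, k = 3, so n − k + 1 = 9.
Given d = 9, check d ≤ 9: YES.
Slack = (n − k + 1) − d = 0.
The code is MDS (slack = 0).
Description: the claimed parameters are [11, 3, 9]_11; such a code would be MDS (meets Singleton bound).


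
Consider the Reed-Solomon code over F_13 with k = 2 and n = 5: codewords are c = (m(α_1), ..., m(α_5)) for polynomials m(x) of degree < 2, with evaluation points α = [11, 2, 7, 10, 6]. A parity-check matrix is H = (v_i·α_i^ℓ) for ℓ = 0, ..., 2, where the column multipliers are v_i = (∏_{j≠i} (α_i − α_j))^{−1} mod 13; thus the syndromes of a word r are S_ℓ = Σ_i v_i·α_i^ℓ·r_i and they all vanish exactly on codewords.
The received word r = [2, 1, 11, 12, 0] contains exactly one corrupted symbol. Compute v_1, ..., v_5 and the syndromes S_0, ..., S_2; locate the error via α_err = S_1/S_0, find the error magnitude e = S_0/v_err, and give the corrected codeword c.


S = (1, 7, 10), error at position 3, error magnitude e = 8, c = [2, 1, 3, 12, 0].

Step 1: column multipliers v_i = (∏_{j≠i}(α_i − α_j))^{−1} mod 13.
  i = 1 (α = 11): (11−2)(11−7)(11−10)(11−6) = 9·4·1·5 = 180 ≡ 11, so v_1 = 11^{−1} = 6 (mod 13).
  i = 2 (α = 2): (2−11)(2−7)(2−10)(2−6) = (−9)·(−5)·(−8)·(−4) = 1440 ≡ 10, so v_2 = 10^{−1} = 4 (mod 13).
  i = 3 (α = 7): (7−11)(7−2)(7−10)(7−6) = (−4)·5·(−3)·1 = 60 ≡ 8, so v_3 = 8^{−1} = 5 (mod 13).
  i = 4 (α = 10): (10−11)(10−2)(10−7)(10−6) = (−1)·8·3·4 = −96 ≡ 8, so v_4 = 8^{−1} = 5 (mod 13).
  i = 5 (α = 6): (6−11)(6−2)(6−7)(6−10) = (−5)·4·(−1)·(−4) = −80 ≡ 11, so v_5 = 11^{−1} = 6 (mod 13).
  v = [6, 4, 5, 5, 6].
Step 2: syndromes of r = [2, 1, 11, 12, 0] (all sums mod 13).
  S_0 = Σ v_i r_i = 6·2 + 4·1 + 5·11 + 5·12 + 6·0 = 131 ≡ 1.
  S_1 = Σ v_i α_i r_i = 6·11·2 + 4·2·1 + 5·7·11 + 5·10·12 + 6·6·0 = 1125 ≡ 7.
  α_i^2 mod 13 = [4, 4, 10, 9, 10].
  S_2 = Σ v_i α_i^2 r_i = 6·4·2 + 4·4·1 + 5·10·11 + 5·9·12 + 6·10·0 = 1154 ≡ 10.
  S = (1, 7, 10) ≠ 0, so r is not a codeword (an error is present).
Step 3: locate the error. For a single error e at position i, S_ℓ = v_i·e·α_i^ℓ, so α_err = S_1/S_0.
  S_0^{−1} = 1^{−1} = 1 (mod 13), so α_err = 7·1 = 7 ≡ 7 = α_3. Error position i = 3.
  Consistency check: S_2/S_1 = 10·2 = 20 ≡ 7 = α_err ✓ (single-error assumption holds).
Step 4: error magnitude e = S_0/v_3 = S_0·∏_{j≠3}(α_3 − α_j) = 1·8 = 8 ≡ 8 (mod 13).
Step 5: correct position 3: c_3 = r_3 − e = 11 − 8 ≡ 3 (mod 13). Hence c = [2, 1, 3, 12, 0].
  Check: interpolating c through the α_i gives m(x) = 8 + 3·x (degree < 2) with m(α_i) = c_i for every i, so c is indeed a codeword.


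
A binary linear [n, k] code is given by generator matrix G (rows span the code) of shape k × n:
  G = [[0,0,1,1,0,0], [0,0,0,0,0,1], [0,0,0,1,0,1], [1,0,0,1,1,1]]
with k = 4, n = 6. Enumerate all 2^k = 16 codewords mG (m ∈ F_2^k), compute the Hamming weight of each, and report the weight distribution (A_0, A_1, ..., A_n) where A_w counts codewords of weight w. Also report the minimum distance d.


Weight distribution: A_0 = 1, A_1 = 3, A_2 = 4, A_3 = 4, A_4 = 3, A_5 = 1. Minimum distance d = 1.

Enumerate all 2^4 = 16 messages m ∈ F_2^4.
For each, compute codeword c = mG in F_2^6, then tally its weight.
  m = 0000 → c = 000000, weight = 0.
  m = 1000 → c = 001100, weight = 2.
  m = 0100 → c = 000001, weight = 1.
  m = 1100 → c = 001101, weight = 3.
  m = 0010 → c = 000101, weight = 2.
  m = 1010 → c = 001001, weight = 2.
  m = 0110 → c = 000100, weight = 1.
  m = 1110 → c = 001000, weight = 1.
  m = 0001 → c = 100111, weight = 4.
  m = 1001 → c = 101011, weight = 4.
  m = 0101 → c = 100110, weight = 3.
  m = 1101 → c = 101010, weight = 3.
  m = 0011 → c = 100010, weight = 2.
  m = 1011 → c = 101110, weight = 4.
  m = 0111 → c = 100011, weight = 3.
  m = 1111 → c = 101111, weight = 5.
Tally weights:
  weight 0: 1 codewords.
  weight 1: 3 codewords.
  weight 2: 4 codewords.
  weight 3: 4 codewords.
  weight 4: 3 codewords.
  weight 5: 1 codewords.
Minimum distance d = smallest w > 0 with A_w > 0 = 1.
Sanity: Σ A_w = 16 = 2^4 = 16 ✓.


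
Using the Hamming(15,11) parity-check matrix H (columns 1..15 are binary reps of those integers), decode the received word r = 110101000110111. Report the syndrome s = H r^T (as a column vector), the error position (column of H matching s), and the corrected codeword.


s = (1, 1, 0, 0)^T, error position = 12, corrected codeword c = 110101000111111

Compute s = H r^T mod 2 one row at a time:
  s_1 = 0 + 0 + 1 + 1 + 0 + 1 + 1 + 1 = 5 ≡ 1 (mod 2).
  s_2 = 1 + 0 + 1 + 0 + 0 + 1 + 1 + 1 = 5 ≡ 1 (mod 2).
  s_3 = 1 + 0 + 1 + 0 + 1 + 1 + 1 + 1 = 6 ≡ 0 (mod 2).
  s_4 = 1 + 0 + 0 + 0 + 0 + 1 + 1 + 1 = 4 ≡ 0 (mod 2).
s = (1, 1, 0, 0)^T — this equals column 12 of H (binary 1100), so error is at position 12.
Correct: flip bit 12 of r = 110101000110111 to get c = 110101000111111.


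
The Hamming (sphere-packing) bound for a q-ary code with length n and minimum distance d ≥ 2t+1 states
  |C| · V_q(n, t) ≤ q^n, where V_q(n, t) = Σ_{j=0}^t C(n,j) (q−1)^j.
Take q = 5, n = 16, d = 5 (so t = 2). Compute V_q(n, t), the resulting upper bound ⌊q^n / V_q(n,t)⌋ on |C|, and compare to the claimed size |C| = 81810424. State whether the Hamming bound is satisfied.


V_q(n, t) = 1985, q^n = 152587890625, Hamming bound = 76870473, |C| = 81810424 > bound (violated).

Step 1: Compute V_q(n, t) = Σ_{j=0}^2 C(n, j) (q−1)^j.
  j = 0: C(16,0)·(4)^0 = 1·1 = 1.
  j = 1: C(16,1)·(4)^1 = 16·4 = 64.
  j = 2: C(16,2)·(4)^2 = 120·16 = 1920.
  V_q(n, t) = 1 + 64 + 1920 = 1985.
Step 2: q^n = 5^16 = 152587890625.
Step 3: Hamming bound ⌊q^n / V_q(n,t)⌋ = ⌊152587890625/1985⌋ = 76870473.
Step 4: Compare |C| = 81810424 to 76870473: violated.
The claimed |C| lies above the Hamming bound, so no 5-ary code of length 16 with d ≥ 5 can have 81810424 codewords.


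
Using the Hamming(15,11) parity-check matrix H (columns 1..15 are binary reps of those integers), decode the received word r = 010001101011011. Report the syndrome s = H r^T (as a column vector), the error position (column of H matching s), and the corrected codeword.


s = (1, 1, 0, 0)^T, error position = 12, corrected codeword c = 010001101010011

Compute s = H r^T mod 2 one row at a time:
  s_1 = 0 + 1 + 0 + 1 + 1 + 0 + 1 + 1 = 5 ≡ 1 (mod 2).
  s_2 = 0 + 0 + 1 + 1 + 1 + 0 + 1 + 1 = 5 ≡ 1 (mod 2).
  s_3 = 1 + 0 + 1 + 1 + 0 + 1 + 1 + 1 = 6 ≡ 0 (mod 2).
  s_4 = 0 + 0 + 0 + 1 + 1 + 1 + 0 + 1 = 4 ≡ 0 (mod 2).
s = (1, 1, 0, 0)^T — this equals column 12 of H (binary 1100), so error is at position 12.
Correct: flip bit 12 of r = 010001101011011 to get c = 010001101010011.


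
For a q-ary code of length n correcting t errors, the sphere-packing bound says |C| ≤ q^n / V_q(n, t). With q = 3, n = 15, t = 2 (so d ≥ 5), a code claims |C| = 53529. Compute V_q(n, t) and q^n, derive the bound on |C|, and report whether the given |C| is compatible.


V_q(n, t) = 451, q^n = 14348907, Hamming bound = 31815, |C| = 53529 > bound (violated).

Step 1: Compute V_q(n, t) = Σ_{j=0}^2 C(n, j) (q−1)^j.
  j = 0: C(15,0)·(2)^0 = 1·1 = 1.
  j = 1: C(15,1)·(2)^1 = 15·2 = 30.
  j = 2: C(15,2)·(2)^2 = 105·4 = 420.
  V_q(n, t) = 1 + 30 + 420 = 451.
Step 2: q^n = 3^15 = 14348907.
Step 3: Hamming bound ⌊q^n / V_q(n,t)⌋ = ⌊14348907/451⌋ = 31815.
Step 4: Compare |C| = 53529 to 31815: violated.
The claimed |C| lies above the Hamming bound, so no 3-ary code of length 15 with d ≥ 5 can have 53529 codewords.


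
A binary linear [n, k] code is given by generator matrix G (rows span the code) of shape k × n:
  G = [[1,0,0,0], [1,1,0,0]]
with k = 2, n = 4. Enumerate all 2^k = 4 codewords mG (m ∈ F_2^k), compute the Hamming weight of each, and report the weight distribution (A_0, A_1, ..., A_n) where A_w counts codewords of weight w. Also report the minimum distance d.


Weight distribution: A_0 = 1, A_1 = 2, A_2 = 1. Minimum distance d = 1.

Enumerate all 2^2 = 4 messages m ∈ F_2^2.
For each, compute codeword c = mG in F_2^4, then tally its weight.
  m = 00 → c = 0000, weight = 0.
  m = 10 → c = 1000, weight = 1.
  m = 01 → c = 1100, weight = 2.
  m = 11 → c = 0100, weight = 1.
Tally weights:
  weight 0: 1 codewords.
  weight 1: 2 codewords.
  weight 2: 1 codewords.
Minimum distance d = smallest w > 0 with A_w > 0 = 1.
Sanity: Σ A_w = 4 = 2^2 = 4 ✓.


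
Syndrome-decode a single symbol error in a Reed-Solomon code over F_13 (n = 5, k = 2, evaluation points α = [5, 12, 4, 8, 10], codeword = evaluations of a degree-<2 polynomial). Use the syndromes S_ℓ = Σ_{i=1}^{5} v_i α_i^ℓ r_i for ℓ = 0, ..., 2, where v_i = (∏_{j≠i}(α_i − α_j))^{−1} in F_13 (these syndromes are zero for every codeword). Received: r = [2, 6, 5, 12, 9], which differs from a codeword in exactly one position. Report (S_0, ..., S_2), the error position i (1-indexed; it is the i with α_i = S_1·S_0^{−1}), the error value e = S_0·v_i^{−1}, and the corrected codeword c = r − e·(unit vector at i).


S = (8, 1, 5), error at position 1, error magnitude e = 5, c = [10, 6, 5, 12, 9].

Step 1: column multipliers v_i = (∏_{j≠i}(α_i − α_j))^{−1} mod 13.
  i = 1 (α = 5): (5−12)(5−4)(5−8)(5−10) = (−7)·1·(−3)·(−5) = −105 ≡ 12, so v_1 = 12^{−1} = 12 (mod 13).
  i = 2 (α = 12): (12−5)(12−4)(12−8)(12−10) = 7·8·4·2 = 448 ≡ 6, so v_2 = 6^{−1} = 11 (mod 13).
  i = 3 (α = 4): (4−5)(4−12)(4−8)(4−10) = (−1)·(−8)·(−4)·(−6) = 192 ≡ 10, so v_3 = 10^{−1} = 4 (mod 13).
  i = 4 (α = 8): (8−5)(8−12)(8−4)(8−10) = 3·(−4)·4·(−2) = 96 ≡ 5, so v_4 = 5^{−1} = 8 (mod 13).
  i = 5 (α = 10): (10−5)(10−12)(10−4)(10−8) = 5·(−2)·6·2 = −120 ≡ 10, so v_5 = 10^{−1} = 4 (mod 13).
  v = [12, 11, 4, 8, 4].
Step 2: syndromes of r = [2, 6, 5, 12, 9] (all sums mod 13).
  S_0 = Σ v_i r_i = 12·2 + 11·6 + 4·5 + 8·12 + 4·9 = 242 ≡ 8.
  S_1 = Σ v_i α_i r_i = 12·5·2 + 11·12·6 + 4·4·5 + 8·8·12 + 4·10·9 = 2120 ≡ 1.
  α_i^2 mod 13 = [12, 1, 3, 12, 9].
  S_2 = Σ v_i α_i^2 r_i = 12·12·2 + 11·1·6 + 4·3·5 + 8·12·12 + 4·9·9 = 1890 ≡ 5.
  S = (8, 1, 5) ≠ 0, so r is not a codeword (an error is present).
Step 3: locate the error. For a single error e at position i, S_ℓ = v_i·e·α_i^ℓ, so α_err = S_1/S_0.
  S_0^{−1} = 8^{−1} = 5 (mod 13), so α_err = 1·5 = 5 ≡ 5 = α_1. Error position i = 1.
  Consistency check: S_2/S_1 = 5·1 = 5 ≡ 5 = α_err ✓ (single-error assumption holds).
Step 4: error magnitude e = S_0/v_1 = S_0·∏_{j≠1}(α_1 − α_j) = 8·12 = 96 ≡ 5 (mod 13).
Step 5: correct position 1: c_1 = r_1 − e = 2 − 5 ≡ 10 (mod 13). Hence c = [10, 6, 5, 12, 9].
  Check: interpolating c through the α_i gives m(x) = 11 + 5·x (degree < 2) with m(α_i) = c_i for every i, so c is indeed a codeword.


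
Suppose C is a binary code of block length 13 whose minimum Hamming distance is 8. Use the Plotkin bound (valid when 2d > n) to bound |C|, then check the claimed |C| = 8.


Plotkin bound M ≤ 4; given |C| = 8 > bound (violated).

Check applicability: 2d = 16, n = 13.
2d − n = 3 > 0, so Plotkin applies.
Compute d/(2d−n) = 8/3 ≈ 2.6667.
⌊d/(2d−n)⌋ = 2.
Plotkin bound: M ≤ 2·2 = 4.
Given |C| = 8, check: VIOLATED.
This |C| is above the Plotkin bound, so no binary code with n = 13, d = 8 and 8 codewords exists.


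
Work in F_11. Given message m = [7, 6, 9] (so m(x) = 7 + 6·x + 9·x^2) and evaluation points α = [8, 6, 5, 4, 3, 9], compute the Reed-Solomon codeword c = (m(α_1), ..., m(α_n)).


c = [4, 4, 9, 10, 7, 9]

Message polynomial: m(x) = 7 + 6·x + 9·x^2 (mod 11).
For each evaluation point α_i, compute m(α_i) mod 11:
  α_1 = 8: Horner steps 9 → 1 → 4, so m(8) = 4.
  α_2 = 6: Horner steps 9 → 5 → 4, so m(6) = 4.
  α_3 = 5: Horner steps 9 → 7 → 9, so m(5) = 9.
  α_4 = 4: Horner steps 9 → 9 → 10, so m(4) = 10.
  α_5 = 3: Horner steps 9 → 0 → 7, so m(3) = 7.
  α_6 = 9: Horner steps 9 → 10 → 9, so m(9) = 9.
Codeword c = [4, 4, 9, 10, 7, 9] ∈ F_11^6.


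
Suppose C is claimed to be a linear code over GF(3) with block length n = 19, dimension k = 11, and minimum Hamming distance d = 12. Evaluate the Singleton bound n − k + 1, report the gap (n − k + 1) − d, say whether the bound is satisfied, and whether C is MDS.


Singleton RHS = n − k + 1 = 9, slack = -3, bound violated (no such code; not MDS).

Singleton bound: d ≤ n − k + 1.
Here n = 19, k = 11, so n − k + 1 = 9.
Given d = 12, check d ≤ 9: NO.
Slack = (n − k + 1) − d = -3.
The slack is negative: d = 12 exceeds n − k + 1 = 9 by 3, so the Singleton bound is violated and no linear [19, 11, 12]_3 code can exist. In particular it is not MDS (MDS requires d = n − k + 1 exactly).
Description: the claimed parameters are [19, 11, 12]_3; such a code would be impossible (violates the Singleton bound).


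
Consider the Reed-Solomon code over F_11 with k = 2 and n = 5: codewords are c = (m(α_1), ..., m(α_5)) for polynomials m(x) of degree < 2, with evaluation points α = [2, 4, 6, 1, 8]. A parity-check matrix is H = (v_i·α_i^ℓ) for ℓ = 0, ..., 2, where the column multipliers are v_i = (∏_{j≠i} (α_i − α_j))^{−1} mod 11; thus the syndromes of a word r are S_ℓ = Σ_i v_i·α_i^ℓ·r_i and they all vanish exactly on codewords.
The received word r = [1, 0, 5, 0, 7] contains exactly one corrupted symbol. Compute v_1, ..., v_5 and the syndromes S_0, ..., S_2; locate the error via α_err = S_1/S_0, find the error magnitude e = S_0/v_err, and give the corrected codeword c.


S = (2, 8, 10), error at position 2, error magnitude e = 8, c = [1, 3, 5, 0, 7].

Step 1: column multipliers v_i = (∏_{j≠i}(α_i − α_j))^{−1} mod 11.
  i = 1 (α = 2): (2−4)(2−6)(2−1)(2−8) = (−2)·(−4)·1·(−6) = −48 ≡ 7, so v_1 = 7^{−1} = 8 (mod 11).
  i = 2 (α = 4): (4−2)(4−6)(4−1)(4−8) = 2·(−2)·3·(−4) = 48 ≡ 4, so v_2 = 4^{−1} = 3 (mod 11).
  i = 3 (α = 6): (6−2)(6−4)(6−1)(6−8) = 4·2·5·(−2) = −80 ≡ 8, so v_3 = 8^{−1} = 7 (mod 11).
  i = 4 (α = 1): (1−2)(1−4)(1−6)(1−8) = (−1)·(−3)·(−5)·(−7) = 105 ≡ 6, so v_4 = 6^{−1} = 2 (mod 11).
  i = 5 (α = 8): (8−2)(8−4)(8−6)(8−1) = 6·4·2·7 = 336 ≡ 6, so v_5 = 6^{−1} = 2 (mod 11).
  v = [8, 3, 7, 2, 2].
Step 2: syndromes of r = [1, 0, 5, 0, 7] (all sums mod 11).
  S_0 = Σ v_i r_i = 8·1 + 3·0 + 7·5 + 2·0 + 2·7 = 57 ≡ 2.
  S_1 = Σ v_i α_i r_i = 8·2·1 + 3·4·0 + 7·6·5 + 2·1·0 + 2·8·7 = 338 ≡ 8.
  α_i^2 mod 11 = [4, 5, 3, 1, 9].
  S_2 = Σ v_i α_i^2 r_i = 8·4·1 + 3·5·0 + 7·3·5 + 2·1·0 + 2·9·7 = 263 ≡ 10.
  S = (2, 8, 10) ≠ 0, so r is not a codeword (an error is present).
Step 3: locate the error. For a single error e at position i, S_ℓ = v_i·e·α_i^ℓ, so α_err = S_1/S_0.
  S_0^{−1} = 2^{−1} = 6 (mod 11), so α_err = 8·6 = 48 ≡ 4 = α_2. Error position i = 2.
  Consistency check: S_2/S_1 = 10·7 = 70 ≡ 4 = α_err ✓ (single-error assumption holds).
Step 4: error magnitude e = S_0/v_2 = S_0·∏_{j≠2}(α_2 − α_j) = 2·4 = 8 ≡ 8 (mod 11).
Step 5: correct position 2: c_2 = r_2 − e = 0 − 8 ≡ 3 (mod 11). Hence c = [1, 3, 5, 0, 7].
  Check: interpolating c through the α_i gives m(x) = 10 + 1·x (degree < 2) with m(α_i) = c_i for every i, so c is indeed a codeword.


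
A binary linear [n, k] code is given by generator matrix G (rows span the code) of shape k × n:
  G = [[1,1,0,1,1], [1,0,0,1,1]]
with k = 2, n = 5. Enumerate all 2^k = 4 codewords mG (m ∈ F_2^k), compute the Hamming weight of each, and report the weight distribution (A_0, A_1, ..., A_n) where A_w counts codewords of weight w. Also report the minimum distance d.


Weight distribution: A_0 = 1, A_1 = 1, A_3 = 1, A_4 = 1. Minimum distance d = 1.

Enumerate all 2^2 = 4 messages m ∈ F_2^2.
For each, compute codeword c = mG in F_2^5, then tally its weight.
  m = 00 → c = 00000, weight = 0.
  m = 10 → c = 11011, weight = 4.
  m = 01 → c = 10011, weight = 3.
  m = 11 → c = 01000, weight = 1.
Tally weights:
  weight 0: 1 codewords.
  weight 1: 1 codewords.
  weight 3: 1 codewords.
  weight 4: 1 codewords.
Minimum distance d = smallest w > 0 with A_w > 0 = 1.
Sanity: Σ A_w = 4 = 2^2 = 4 ✓.


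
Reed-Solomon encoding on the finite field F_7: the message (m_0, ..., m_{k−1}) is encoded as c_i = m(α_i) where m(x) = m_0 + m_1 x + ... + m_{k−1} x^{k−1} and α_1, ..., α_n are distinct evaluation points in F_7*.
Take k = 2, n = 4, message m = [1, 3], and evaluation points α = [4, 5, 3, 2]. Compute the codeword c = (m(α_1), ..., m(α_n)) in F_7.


c = [6, 2, 3, 0]

Message polynomial: m(x) = 1 + 3·x (mod 7).
For each evaluation point α_i, compute m(α_i) mod 7:
  α_1 = 4: Horner steps 3 → 6, so m(4) = 6.
  α_2 = 5: Horner steps 3 → 2, so m(5) = 2.
  α_3 = 3: Horner steps 3 → 3, so m(3) = 3.
  α_4 = 2: Horner steps 3 → 0, so m(2) = 0.
Codeword c = [6, 2, 3, 0] ∈ F_7^4.
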